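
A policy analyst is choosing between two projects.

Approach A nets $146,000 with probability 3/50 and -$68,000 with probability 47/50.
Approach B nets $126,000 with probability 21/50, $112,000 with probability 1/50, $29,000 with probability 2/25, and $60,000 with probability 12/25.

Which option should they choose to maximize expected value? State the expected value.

Approach B ($86,280)

Approach A = 3/50 × 146000 + 47/50 × (-68000) = 8760 − 63920 = -55160
Approach B = 21/50 × 126000 + 1/50 × 112000 + 2/25 × 29000 + 12/25 × 60000 = 52920 + 2240 + 2320 + 28800 = 86280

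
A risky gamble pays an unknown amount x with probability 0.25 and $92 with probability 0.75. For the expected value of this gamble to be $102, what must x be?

x = $132

0.25·x + 0.75·92 = 102
0.25·x = 102 − 69 = 33
x = 33 / 0.25 = 132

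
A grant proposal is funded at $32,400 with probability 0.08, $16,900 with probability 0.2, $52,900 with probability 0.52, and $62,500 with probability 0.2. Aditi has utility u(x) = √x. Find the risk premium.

E[u] = 0.08·√32400 + 0.2·√16900 + 0.52·√52900 + 0.2·√62500 = 0.08·180 + 0.2·130 + 0.52·230 + 0.2·250 = 210
CE = (210)² = 44100
Risk premium = EV − CE = 45980 − 44100 = 1880

$1,880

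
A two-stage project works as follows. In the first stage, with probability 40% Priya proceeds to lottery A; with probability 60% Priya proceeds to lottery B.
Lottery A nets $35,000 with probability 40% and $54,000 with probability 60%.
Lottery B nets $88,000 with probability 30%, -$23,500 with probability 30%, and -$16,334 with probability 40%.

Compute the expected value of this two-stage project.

$26,249.84

EV(A) = 0.4 × 35000 + 0.6 × 54000 = 14000 + 32400 = 46400
EV(B) = 0.3 × 88000 + 0.3 × (-23500) + 0.4 × (-16334) = 26400 − 7050 − 6533.6 = 12816.4
Overall = 0.4 × 46400 + 0.6 × 12816.4 = 18560 + 7689.84 = 26249.84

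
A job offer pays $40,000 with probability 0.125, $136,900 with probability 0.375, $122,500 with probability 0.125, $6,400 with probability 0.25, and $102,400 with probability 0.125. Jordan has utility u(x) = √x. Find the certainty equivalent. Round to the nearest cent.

E[u] = 0.125·√40000 + 0.375·√136900 + 0.125·√122500 + 0.25·√6400 + 0.125·√102400 = 0.125·200 + 0.375·370 + 0.125·350 + 0.25·80 + 0.125·320 = 267.5
CE = (267.5)² = 71556.25

$71,556.25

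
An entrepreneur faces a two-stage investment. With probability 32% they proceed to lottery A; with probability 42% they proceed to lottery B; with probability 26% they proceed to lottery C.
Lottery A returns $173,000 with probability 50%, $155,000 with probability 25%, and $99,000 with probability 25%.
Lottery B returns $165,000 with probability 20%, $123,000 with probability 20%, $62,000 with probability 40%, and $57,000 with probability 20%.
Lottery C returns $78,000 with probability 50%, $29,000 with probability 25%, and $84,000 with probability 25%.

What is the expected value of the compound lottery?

EV(A) = 0.5 × 173000 + 0.25 × 155000 + 0.25 × 99000 = 86500 + 38750 + 24750 = 150000
EV(B) = 0.2 × 165000 + 0.2 × 123000 + 0.4 × 62000 + 0.2 × 57000 = 33000 + 24600 + 24800 + 11400 = 93800
EV(C) = 0.5 × 78000 + 0.25 × 29000 + 0.25 × 84000 = 39000 + 7250 + 21000 = 67250
Overall = 0.32 × 150000 + 0.42 × 93800 + 0.26 × 67250 = 48000 + 39396 + 17485 = 104881

$104,881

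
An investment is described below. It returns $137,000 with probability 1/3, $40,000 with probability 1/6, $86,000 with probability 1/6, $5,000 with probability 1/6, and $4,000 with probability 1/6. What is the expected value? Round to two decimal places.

$68,166.67

EV = 1/3 × 137000 + 1/6 × 40000 + 1/6 × 86000 + 1/6 × 5000 + 1/6 × 4000 = 45666.6667 + 6666.6667 + 14333.3333 + 833.3333 + 666.6667 = 68166.6667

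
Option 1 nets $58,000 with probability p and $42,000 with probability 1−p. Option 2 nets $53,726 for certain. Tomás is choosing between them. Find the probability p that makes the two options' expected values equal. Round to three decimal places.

p·58000 + (1−p)·42000 = 53726
16000p + 42000 = 53726
p = (53726 − 42000) / 16000

p = 0.733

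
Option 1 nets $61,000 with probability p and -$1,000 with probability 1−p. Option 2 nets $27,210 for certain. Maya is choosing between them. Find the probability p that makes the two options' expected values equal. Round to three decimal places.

p = 0.455

p·61000 + (1−p)·(-1000) = 27210
62000p − 1000 = 27210
p = (27210 + 1000) / 62000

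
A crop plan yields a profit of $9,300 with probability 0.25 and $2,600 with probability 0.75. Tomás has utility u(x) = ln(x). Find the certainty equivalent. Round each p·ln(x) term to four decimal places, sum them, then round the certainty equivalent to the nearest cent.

$3,575.64

E[u] = 0.25·ln(9300) + 0.75·ln(2600) = 2.2844 + 5.8975 = 8.1819
CE = e^8.1819 ≈ 3575.64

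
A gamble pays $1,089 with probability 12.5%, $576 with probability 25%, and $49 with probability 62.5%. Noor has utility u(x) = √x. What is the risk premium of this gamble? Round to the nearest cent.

E[u] = 0.125·√1089 + 0.25·√576 + 0.625·√49 = 0.125·33 + 0.25·24 + 0.625·7 = 14.5
CE = (14.5)² = 210.25
Risk premium = EV − CE = 310.75 − 210.25 = 100.5

$100.50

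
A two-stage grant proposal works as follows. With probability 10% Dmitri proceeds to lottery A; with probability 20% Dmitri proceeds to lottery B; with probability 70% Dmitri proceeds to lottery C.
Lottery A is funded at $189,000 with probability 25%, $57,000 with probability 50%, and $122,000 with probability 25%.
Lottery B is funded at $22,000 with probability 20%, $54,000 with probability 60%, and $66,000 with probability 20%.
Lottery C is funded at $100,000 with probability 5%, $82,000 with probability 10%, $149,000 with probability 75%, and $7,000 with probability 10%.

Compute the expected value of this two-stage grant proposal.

EV(A) = 0.25 × 189000 + 0.5 × 57000 + 0.25 × 122000 = 47250 + 28500 + 30500 = 106250
EV(B) = 0.2 × 22000 + 0.6 × 54000 + 0.2 × 66000 = 4400 + 32400 + 13200 = 50000
EV(C) = 0.05 × 100000 + 0.1 × 82000 + 0.75 × 149000 + 0.1 × 7000 = 5000 + 8200 + 111750 + 700 = 125650
Overall = 0.1 × 106250 + 0.2 × 50000 + 0.7 × 125650 = 10625 + 10000 + 87955 = 108580

$108,580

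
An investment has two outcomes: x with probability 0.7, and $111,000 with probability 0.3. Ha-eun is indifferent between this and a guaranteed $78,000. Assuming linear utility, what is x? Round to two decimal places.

0.7·x + 0.3·111000 = 78000
0.7·x = 78000 − 33300 = 44700
x = 44700 / 0.7 = 63857.1429

x = $63,857.14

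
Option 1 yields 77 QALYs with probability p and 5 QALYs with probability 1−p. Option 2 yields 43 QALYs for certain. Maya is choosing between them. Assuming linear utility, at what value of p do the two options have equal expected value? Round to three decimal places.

p·77 + (1−p)·5 = 43
72p + 5 = 43
p = (43 − 5) / 72

p = 0.528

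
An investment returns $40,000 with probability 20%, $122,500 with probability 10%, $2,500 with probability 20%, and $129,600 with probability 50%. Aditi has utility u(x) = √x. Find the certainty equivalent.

$70,225

E[u] = 0.2·√40000 + 0.1·√122500 + 0.2·√2500 + 0.5·√129600 = 0.2·200 + 0.1·350 + 0.2·50 + 0.5·360 = 265
CE = (265)² = 70225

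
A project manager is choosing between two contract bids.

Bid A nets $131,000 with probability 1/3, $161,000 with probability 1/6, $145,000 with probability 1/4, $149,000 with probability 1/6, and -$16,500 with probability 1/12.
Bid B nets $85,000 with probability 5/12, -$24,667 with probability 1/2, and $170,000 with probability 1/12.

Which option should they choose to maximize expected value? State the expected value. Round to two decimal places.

Bid A = 1/3 × 131000 + 1/6 × 161000 + 1/4 × 145000 + 1/6 × 149000 + 1/12 × (-16500) = 43666.6667 + 26833.3333 + 36250 + 24833.3333 − 1375 = 130208.3333
Bid B = 5/12 × 85000 + 1/2 × (-24667) + 1/12 × 170000 = 35416.6667 − 12333.5 + 14166.6667 = 37249.8333

Bid A ($130,208.33)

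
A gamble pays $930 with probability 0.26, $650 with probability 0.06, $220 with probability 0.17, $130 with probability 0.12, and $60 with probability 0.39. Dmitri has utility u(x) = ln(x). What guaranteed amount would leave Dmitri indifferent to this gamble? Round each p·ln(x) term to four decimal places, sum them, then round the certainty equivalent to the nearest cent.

$193.16

E[u] = 0.26·ln(930) + 0.06·ln(650) + 0.17·ln(220) + 0.12·ln(130) + 0.39·ln(60) = 1.7771 + 0.3886 + 0.9169 + 0.5841 + 1.5968 = 5.2635
CE = e^5.2635 ≈ 193.16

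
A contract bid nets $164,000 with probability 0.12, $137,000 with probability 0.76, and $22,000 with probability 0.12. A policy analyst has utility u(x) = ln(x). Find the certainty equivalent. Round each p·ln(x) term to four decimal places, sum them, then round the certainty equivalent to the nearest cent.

$112,409.08

E[u] = 0.12·ln(164000) + 0.76·ln(137000) + 0.12·ln(22000) = 1.4409 + 8.9891 + 1.1999 = 11.6299
CE = e^11.6299 ≈ 112409.08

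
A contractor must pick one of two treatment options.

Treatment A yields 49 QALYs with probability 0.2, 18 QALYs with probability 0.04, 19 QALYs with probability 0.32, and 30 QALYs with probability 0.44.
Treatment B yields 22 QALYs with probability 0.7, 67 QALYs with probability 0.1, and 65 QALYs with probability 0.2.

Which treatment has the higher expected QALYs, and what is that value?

Treatment A = 0.2 × 49 + 0.04 × 18 + 0.32 × 19 + 0.44 × 30 = 9.8 + 0.72 + 6.08 + 13.2 = 29.8
Treatment B = 0.7 × 22 + 0.1 × 67 + 0.2 × 65 = 15.4 + 6.7 + 13 = 35.1

Treatment B (35.1 QALYs)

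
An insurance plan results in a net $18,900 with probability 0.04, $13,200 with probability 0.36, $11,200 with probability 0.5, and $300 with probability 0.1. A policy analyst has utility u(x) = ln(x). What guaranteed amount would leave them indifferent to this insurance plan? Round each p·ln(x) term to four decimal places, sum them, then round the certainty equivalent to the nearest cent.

$8,448.97

E[u] = 0.04·ln(18900) + 0.36·ln(13200) + 0.5·ln(11200) + 0.1·ln(300) = 0.3939 + 3.4157 + 4.6618 + 0.5704 = 9.0418
CE = e^9.0418 ≈ 8448.97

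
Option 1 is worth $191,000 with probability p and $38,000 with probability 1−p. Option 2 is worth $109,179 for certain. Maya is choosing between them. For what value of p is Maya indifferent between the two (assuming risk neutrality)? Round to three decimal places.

p·191000 + (1−p)·38000 = 109179
153000p + 38000 = 109179
p = (109179 − 38000) / 153000

p = 0.465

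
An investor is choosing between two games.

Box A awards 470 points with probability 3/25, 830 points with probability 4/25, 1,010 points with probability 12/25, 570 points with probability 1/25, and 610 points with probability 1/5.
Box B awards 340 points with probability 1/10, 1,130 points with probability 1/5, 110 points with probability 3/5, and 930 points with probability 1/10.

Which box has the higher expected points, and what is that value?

Box A (818.8 points)

Box A = 3/25 × 470 + 4/25 × 830 + 12/25 × 1010 + 1/25 × 570 + 1/5 × 610 = 56.4 + 132.8 + 484.8 + 22.8 + 122 = 818.8
Box B = 1/10 × 340 + 1/5 × 1130 + 3/5 × 110 + 1/10 × 930 = 34 + 226 + 66 + 93 = 419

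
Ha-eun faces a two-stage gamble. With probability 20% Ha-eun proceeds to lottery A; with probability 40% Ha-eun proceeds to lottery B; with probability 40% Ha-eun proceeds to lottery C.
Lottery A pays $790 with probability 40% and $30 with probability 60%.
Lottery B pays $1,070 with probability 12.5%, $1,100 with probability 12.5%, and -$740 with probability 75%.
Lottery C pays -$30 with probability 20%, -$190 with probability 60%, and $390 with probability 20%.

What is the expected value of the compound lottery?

EV(A) = 0.4 × 790 + 0.6 × 30 = 316 + 18 = 334
EV(B) = 0.125 × 1070 + 0.125 × 1100 + 0.75 × (-740) = 133.75 + 137.5 − 555 = -283.75
EV(C) = 0.2 × (-30) + 0.6 × (-190) + 0.2 × 390 = -6 − 114 + 78 = -42
Overall = 0.2 × 334 + 0.4 × (-283.75) + 0.4 × (-42) = 66.8 − 113.5 − 16.8 = -63.5

-$63.50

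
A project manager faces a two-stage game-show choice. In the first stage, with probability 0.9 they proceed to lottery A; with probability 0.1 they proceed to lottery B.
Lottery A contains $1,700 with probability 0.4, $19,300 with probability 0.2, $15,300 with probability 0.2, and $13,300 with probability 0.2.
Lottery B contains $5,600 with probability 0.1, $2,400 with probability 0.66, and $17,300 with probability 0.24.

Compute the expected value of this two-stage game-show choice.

$9,863.60

EV(A) = 0.4 × 1700 + 0.2 × 19300 + 0.2 × 15300 + 0.2 × 13300 = 680 + 3860 + 3060 + 2660 = 10260
EV(B) = 0.1 × 5600 + 0.66 × 2400 + 0.24 × 17300 = 560 + 1584 + 4152 = 6296
Overall = 0.9 × 10260 + 0.1 × 6296 = 9234 + 629.6 = 9863.6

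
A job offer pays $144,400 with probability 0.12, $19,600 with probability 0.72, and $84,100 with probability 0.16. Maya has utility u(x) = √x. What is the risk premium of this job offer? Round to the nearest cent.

$7,724.16

E[u] = 0.12·√144400 + 0.72·√19600 + 0.16·√84100 = 0.12·380 + 0.72·140 + 0.16·290 = 192.8
CE = (192.8)² = 37171.84
Risk premium = EV − CE = 44896 − 37171.84 = 7724.16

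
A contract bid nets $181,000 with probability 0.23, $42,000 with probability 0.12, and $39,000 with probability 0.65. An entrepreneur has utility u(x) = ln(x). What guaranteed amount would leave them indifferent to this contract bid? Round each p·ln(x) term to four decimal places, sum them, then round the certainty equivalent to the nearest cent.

$56,010.81

E[u] = 0.23·ln(181000) + 0.12·ln(42000) + 0.65·ln(39000) = 2.7844 + 1.2775 + 6.8714 = 10.9333
CE = e^10.9333 ≈ 56010.81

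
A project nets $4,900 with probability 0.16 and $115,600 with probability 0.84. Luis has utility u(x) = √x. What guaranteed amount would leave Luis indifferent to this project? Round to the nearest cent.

$88,090.24

E[u] = 0.16·√4900 + 0.84·√115600 = 0.16·70 + 0.84·340 = 296.8
CE = (296.8)² = 88090.24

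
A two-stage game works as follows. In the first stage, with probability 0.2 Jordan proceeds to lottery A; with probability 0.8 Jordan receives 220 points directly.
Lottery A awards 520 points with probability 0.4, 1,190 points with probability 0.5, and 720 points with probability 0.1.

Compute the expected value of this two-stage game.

351 points

EV(A) = 0.4 × 520 + 0.5 × 1190 + 0.1 × 720 = 208 + 595 + 72 = 875
Branch B: 220 (certain)
Overall = 0.2 × 875 + 0.8 × 220 = 175 + 176 = 351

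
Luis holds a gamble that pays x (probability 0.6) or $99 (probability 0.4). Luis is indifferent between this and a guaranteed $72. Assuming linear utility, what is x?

0.6·x + 0.4·99 = 72
0.6·x = 72 − 39.6 = 32.4
x = 32.4 / 0.6 = 54

x = $54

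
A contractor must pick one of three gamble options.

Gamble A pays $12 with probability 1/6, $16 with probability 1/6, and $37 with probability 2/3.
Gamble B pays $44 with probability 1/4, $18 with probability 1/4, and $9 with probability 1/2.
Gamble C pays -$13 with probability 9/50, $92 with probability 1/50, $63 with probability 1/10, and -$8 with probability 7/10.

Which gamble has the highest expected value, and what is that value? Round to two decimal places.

Gamble A = 1/6 × 12 + 1/6 × 16 + 2/3 × 37 = 2 + 2.6667 + 24.6667 = 29.3333
Gamble B = 1/4 × 44 + 1/4 × 18 + 1/2 × 9 = 11 + 4.5 + 4.5 = 20
Gamble C = 9/50 × (-13) + 1/50 × 92 + 1/10 × 63 + 7/10 × (-8) = -2.34 + 1.84 + 6.3 − 5.6 = 0.2

Gamble A ($29.33)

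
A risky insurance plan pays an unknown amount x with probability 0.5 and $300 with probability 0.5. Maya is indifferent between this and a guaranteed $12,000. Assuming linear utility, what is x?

0.5·x + 0.5·300 = 12000
0.5·x = 12000 − 150 = 11850
x = 11850 / 0.5 = 23700

x = $23,700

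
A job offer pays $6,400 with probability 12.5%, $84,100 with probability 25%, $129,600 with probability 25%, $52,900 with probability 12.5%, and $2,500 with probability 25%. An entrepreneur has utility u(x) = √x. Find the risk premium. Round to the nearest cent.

$15,773.44

E[u] = 0.125·√6400 + 0.25·√84100 + 0.25·√129600 + 0.125·√52900 + 0.25·√2500 = 0.125·80 + 0.25·290 + 0.25·360 + 0.125·230 + 0.25·50 = 213.75
CE = (213.75)² = 45689.0625
Risk premium = EV − CE = 61462.5 − 45689.0625 = 15773.4375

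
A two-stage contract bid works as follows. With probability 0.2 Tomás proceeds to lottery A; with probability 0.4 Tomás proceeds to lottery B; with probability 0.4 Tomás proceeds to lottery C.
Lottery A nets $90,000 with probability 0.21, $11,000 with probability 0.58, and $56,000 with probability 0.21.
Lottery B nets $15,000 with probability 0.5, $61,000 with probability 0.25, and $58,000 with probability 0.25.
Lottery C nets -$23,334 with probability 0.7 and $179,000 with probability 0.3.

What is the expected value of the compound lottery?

$37,254.48

EV(A) = 0.21 × 90000 + 0.58 × 11000 + 0.21 × 56000 = 18900 + 6380 + 11760 = 37040
EV(B) = 0.5 × 15000 + 0.25 × 61000 + 0.25 × 58000 = 7500 + 15250 + 14500 = 37250
EV(C) = 0.7 × (-23334) + 0.3 × 179000 = -16333.8 + 53700 = 37366.2
Overall = 0.2 × 37040 + 0.4 × 37250 + 0.4 × 37366.2 = 7408 + 14900 + 14946.48 = 37254.48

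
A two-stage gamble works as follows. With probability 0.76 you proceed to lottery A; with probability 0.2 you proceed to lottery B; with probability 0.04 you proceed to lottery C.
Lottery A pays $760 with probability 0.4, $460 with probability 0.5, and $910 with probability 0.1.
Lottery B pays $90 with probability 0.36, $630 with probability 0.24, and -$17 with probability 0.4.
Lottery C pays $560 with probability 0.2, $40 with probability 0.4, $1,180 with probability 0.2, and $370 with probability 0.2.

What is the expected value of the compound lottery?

$527.88

EV(A) = 0.4 × 760 + 0.5 × 460 + 0.1 × 910 = 304 + 230 + 91 = 625
EV(B) = 0.36 × 90 + 0.24 × 630 + 0.4 × (-17) = 32.4 + 151.2 − 6.8 = 176.8
EV(C) = 0.2 × 560 + 0.4 × 40 + 0.2 × 1180 + 0.2 × 370 = 112 + 16 + 236 + 74 = 438
Overall = 0.76 × 625 + 0.2 × 176.8 + 0.04 × 438 = 475 + 35.36 + 17.52 = 527.88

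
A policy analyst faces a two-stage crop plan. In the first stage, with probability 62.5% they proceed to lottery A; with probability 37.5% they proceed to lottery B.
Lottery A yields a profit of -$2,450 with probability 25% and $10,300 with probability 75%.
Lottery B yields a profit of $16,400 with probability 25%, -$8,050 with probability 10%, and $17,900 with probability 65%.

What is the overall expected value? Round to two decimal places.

EV(A) = 0.25 × (-2450) + 0.75 × 10300 = -612.5 + 7725 = 7112.5
EV(B) = 0.25 × 16400 + 0.1 × (-8050) + 0.65 × 17900 = 4100 − 805 + 11635 = 14930
Overall = 0.625 × 7112.5 + 0.375 × 14930 = 4445.3125 + 5598.75 = 10044.0625

$10,044.06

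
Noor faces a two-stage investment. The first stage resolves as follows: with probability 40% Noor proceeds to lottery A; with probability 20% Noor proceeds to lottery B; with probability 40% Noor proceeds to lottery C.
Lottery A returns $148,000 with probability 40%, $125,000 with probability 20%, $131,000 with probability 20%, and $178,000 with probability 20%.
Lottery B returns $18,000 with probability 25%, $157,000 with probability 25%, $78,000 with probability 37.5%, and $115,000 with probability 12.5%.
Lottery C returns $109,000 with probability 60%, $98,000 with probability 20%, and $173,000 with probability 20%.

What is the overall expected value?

$123,715

EV(A) = 0.4 × 148000 + 0.2 × 125000 + 0.2 × 131000 + 0.2 × 178000 = 59200 + 25000 + 26200 + 35600 = 146000
EV(B) = 0.25 × 18000 + 0.25 × 157000 + 0.375 × 78000 + 0.125 × 115000 = 4500 + 39250 + 29250 + 14375 = 87375
EV(C) = 0.6 × 109000 + 0.2 × 98000 + 0.2 × 173000 = 65400 + 19600 + 34600 = 119600
Overall = 0.4 × 146000 + 0.2 × 87375 + 0.4 × 119600 = 58400 + 17475 + 47840 = 123715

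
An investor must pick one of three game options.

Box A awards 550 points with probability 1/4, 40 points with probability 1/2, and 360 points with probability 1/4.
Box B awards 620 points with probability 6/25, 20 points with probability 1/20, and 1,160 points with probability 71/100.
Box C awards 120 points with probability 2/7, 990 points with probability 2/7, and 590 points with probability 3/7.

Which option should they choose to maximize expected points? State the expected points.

Box B (973.4 points)

Box A = 1/4 × 550 + 1/2 × 40 + 1/4 × 360 = 137.5 + 20 + 90 = 247.5
Box B = 6/25 × 620 + 1/20 × 20 + 71/100 × 1160 = 148.8 + 1 + 823.6 = 973.4
Box C = 2/7 × 120 + 2/7 × 990 + 3/7 × 590 = 34.2857 + 282.8571 + 252.8571 = 570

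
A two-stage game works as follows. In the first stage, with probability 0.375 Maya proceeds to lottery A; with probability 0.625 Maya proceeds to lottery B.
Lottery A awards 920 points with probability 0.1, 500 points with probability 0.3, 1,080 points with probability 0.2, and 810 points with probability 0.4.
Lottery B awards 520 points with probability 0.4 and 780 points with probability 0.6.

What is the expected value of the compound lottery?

EV(A) = 0.1 × 920 + 0.3 × 500 + 0.2 × 1080 + 0.4 × 810 = 92 + 150 + 216 + 324 = 782
EV(B) = 0.4 × 520 + 0.6 × 780 = 208 + 468 = 676
Overall = 0.375 × 782 + 0.625 × 676 = 293.25 + 422.5 = 715.75

715.75 points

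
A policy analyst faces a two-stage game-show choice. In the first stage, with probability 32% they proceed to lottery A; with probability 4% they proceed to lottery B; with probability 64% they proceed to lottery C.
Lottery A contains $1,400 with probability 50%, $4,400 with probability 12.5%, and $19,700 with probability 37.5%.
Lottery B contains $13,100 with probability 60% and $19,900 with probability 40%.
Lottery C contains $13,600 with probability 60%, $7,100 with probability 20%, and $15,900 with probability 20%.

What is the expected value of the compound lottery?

$11,563.20

EV(A) = 0.5 × 1400 + 0.125 × 4400 + 0.375 × 19700 = 700 + 550 + 7387.5 = 8637.5
EV(B) = 0.6 × 13100 + 0.4 × 19900 = 7860 + 7960 = 15820
EV(C) = 0.6 × 13600 + 0.2 × 7100 + 0.2 × 15900 = 8160 + 1420 + 3180 = 12760
Overall = 0.32 × 8637.5 + 0.04 × 15820 + 0.64 × 12760 = 2764 + 632.8 + 8166.4 = 11563.2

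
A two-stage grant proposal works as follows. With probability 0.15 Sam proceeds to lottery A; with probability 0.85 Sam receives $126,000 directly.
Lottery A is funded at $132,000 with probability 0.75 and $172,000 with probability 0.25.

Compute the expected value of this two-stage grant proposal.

EV(A) = 0.75 × 132000 + 0.25 × 172000 = 99000 + 43000 = 142000
Branch B: 126000 (certain)
Overall = 0.15 × 142000 + 0.85 × 126000 = 21300 + 107100 = 128400

$128,400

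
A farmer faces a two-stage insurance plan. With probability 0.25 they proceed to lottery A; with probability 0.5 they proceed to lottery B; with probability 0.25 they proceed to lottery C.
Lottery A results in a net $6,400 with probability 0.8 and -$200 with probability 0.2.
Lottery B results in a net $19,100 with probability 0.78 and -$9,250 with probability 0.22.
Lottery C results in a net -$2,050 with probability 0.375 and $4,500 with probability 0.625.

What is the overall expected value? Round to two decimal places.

$8,212.44

EV(A) = 0.8 × 6400 + 0.2 × (-200) = 5120 − 40 = 5080
EV(B) = 0.78 × 19100 + 0.22 × (-9250) = 14898 − 2035 = 12863
EV(C) = 0.375 × (-2050) + 0.625 × 4500 = -768.75 + 2812.5 = 2043.75
Overall = 0.25 × 5080 + 0.5 × 12863 + 0.25 × 2043.75 = 1270 + 6431.5 + 510.9375 = 8212.4375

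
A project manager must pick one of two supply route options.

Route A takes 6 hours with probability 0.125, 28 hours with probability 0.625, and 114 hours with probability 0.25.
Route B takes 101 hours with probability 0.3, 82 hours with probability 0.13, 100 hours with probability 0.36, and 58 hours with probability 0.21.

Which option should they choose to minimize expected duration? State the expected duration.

Route A = 0.125 × 6 + 0.625 × 28 + 0.25 × 114 = 0.75 + 17.5 + 28.5 = 46.75
Route B = 0.3 × 101 + 0.13 × 82 + 0.36 × 100 + 0.21 × 58 = 30.3 + 10.66 + 36 + 12.18 = 89.14

Route A (46.75 hours)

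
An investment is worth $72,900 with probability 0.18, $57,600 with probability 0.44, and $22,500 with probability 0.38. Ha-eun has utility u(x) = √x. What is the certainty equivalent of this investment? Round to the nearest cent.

$44,605.44

E[u] = 0.18·√72900 + 0.44·√57600 + 0.38·√22500 = 0.18·270 + 0.44·240 + 0.38·150 = 211.2
CE = (211.2)² = 44605.44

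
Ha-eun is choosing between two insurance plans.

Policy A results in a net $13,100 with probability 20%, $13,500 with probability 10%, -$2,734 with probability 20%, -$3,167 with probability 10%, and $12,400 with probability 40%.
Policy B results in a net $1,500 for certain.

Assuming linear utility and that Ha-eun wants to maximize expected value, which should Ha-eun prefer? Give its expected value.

Policy A ($8,066.50)

Policy A = 0.2 × 13100 + 0.1 × 13500 + 0.2 × (-2734) + 0.1 × (-3167) + 0.4 × 12400 = 2620 + 1350 − 546.8 − 316.7 + 4960 = 8066.5
Policy B: 1500 (certain)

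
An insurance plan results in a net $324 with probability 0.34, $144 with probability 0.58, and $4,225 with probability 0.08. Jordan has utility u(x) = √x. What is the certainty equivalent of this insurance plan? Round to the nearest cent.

E[u] = 0.34·√324 + 0.58·√144 + 0.08·√4225 = 0.34·18 + 0.58·12 + 0.08·65 = 18.28
CE = (18.28)² = 334.1584

$334.16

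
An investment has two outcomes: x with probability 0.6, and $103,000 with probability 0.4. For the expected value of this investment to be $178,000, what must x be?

0.6·x + 0.4·103000 = 178000
0.6·x = 178000 − 41200 = 136800
x = 136800 / 0.6 = 228000

x = $228,000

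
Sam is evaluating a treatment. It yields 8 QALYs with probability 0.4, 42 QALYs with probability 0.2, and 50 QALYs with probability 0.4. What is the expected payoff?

31.6 QALYs

EV = 0.4 × 8 + 0.2 × 42 + 0.4 × 50 = 3.2 + 8.4 + 20 = 31.6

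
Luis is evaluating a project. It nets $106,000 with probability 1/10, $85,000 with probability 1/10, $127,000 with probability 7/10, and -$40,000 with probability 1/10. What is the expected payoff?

EV = 1/10 × 106000 + 1/10 × 85000 + 7/10 × 127000 + 1/10 × (-40000) = 10600 + 8500 + 88900 − 4000 = 104000

$104,000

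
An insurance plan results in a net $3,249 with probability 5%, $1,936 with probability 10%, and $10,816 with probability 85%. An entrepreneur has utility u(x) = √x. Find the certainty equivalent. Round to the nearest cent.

E[u] = 0.05·√3249 + 0.1·√1936 + 0.85·√10816 = 0.05·57 + 0.1·44 + 0.85·104 = 95.65
CE = (95.65)² = 9148.9225

$9,148.92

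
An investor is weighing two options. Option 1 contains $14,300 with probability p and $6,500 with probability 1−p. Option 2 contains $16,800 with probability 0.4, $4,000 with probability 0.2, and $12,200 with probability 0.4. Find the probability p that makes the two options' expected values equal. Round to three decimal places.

EV(Option 2) = 0.4 × 16800 + 0.2 × 4000 + 0.4 × 12200 = 6720 + 800 + 4880 = 12400
p·14300 + (1−p)·6500 = 12400
7800p + 6500 = 12400
p = (12400 − 6500) / 7800

p = 0.756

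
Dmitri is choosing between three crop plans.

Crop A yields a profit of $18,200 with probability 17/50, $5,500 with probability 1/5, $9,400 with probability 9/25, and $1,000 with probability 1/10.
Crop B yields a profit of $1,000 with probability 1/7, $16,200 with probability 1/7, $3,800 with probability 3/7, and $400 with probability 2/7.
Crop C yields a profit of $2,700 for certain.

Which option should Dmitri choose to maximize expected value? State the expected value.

Crop A ($10,772)

Crop A = 17/50 × 18200 + 1/5 × 5500 + 9/25 × 9400 + 1/10 × 1000 = 6188 + 1100 + 3384 + 100 = 10772
Crop B = 1/7 × 1000 + 1/7 × 16200 + 3/7 × 3800 + 2/7 × 400 = 142.8571 + 2314.2857 + 1628.5714 + 114.2857 = 4200
Crop C: 2700 (certain)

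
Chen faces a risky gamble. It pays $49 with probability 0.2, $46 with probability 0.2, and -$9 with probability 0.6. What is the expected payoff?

$13.60

EV = 0.2 × 49 + 0.2 × 46 + 0.6 × (-9) = 9.8 + 9.2 − 5.4 = 13.6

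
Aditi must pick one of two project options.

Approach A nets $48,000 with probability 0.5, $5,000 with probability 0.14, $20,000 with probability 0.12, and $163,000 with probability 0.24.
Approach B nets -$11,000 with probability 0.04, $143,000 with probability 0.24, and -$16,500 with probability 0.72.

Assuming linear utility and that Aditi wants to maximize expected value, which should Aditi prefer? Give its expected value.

Approach A ($66,220)

Approach A = 0.5 × 48000 + 0.14 × 5000 + 0.12 × 20000 + 0.24 × 163000 = 24000 + 700 + 2400 + 39120 = 66220
Approach B = 0.04 × (-11000) + 0.24 × 143000 + 0.72 × (-16500) = -440 + 34320 − 11880 = 22000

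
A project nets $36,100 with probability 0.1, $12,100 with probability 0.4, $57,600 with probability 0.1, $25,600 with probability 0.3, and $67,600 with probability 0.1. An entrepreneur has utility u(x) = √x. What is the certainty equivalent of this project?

$25,921

E[u] = 0.1·√36100 + 0.4·√12100 + 0.1·√57600 + 0.3·√25600 + 0.1·√67600 = 0.1·190 + 0.4·110 + 0.1·240 + 0.3·160 + 0.1·260 = 161
CE = (161)² = 25921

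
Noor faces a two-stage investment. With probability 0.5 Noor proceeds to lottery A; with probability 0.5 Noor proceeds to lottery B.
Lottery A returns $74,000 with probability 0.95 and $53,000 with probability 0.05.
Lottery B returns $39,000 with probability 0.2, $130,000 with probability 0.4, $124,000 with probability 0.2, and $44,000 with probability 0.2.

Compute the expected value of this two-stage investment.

$83,175

EV(A) = 0.95 × 74000 + 0.05 × 53000 = 70300 + 2650 = 72950
EV(B) = 0.2 × 39000 + 0.4 × 130000 + 0.2 × 124000 + 0.2 × 44000 = 7800 + 52000 + 24800 + 8800 = 93400
Overall = 0.5 × 72950 + 0.5 × 93400 = 36475 + 46700 = 83175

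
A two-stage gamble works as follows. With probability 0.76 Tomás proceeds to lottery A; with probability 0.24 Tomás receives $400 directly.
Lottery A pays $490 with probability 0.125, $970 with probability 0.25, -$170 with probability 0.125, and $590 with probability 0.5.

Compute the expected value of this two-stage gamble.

$534.90

EV(A) = 0.125 × 490 + 0.25 × 970 + 0.125 × (-170) + 0.5 × 590 = 61.25 + 242.5 − 21.25 + 295 = 577.5
Branch B: 400 (certain)
Overall = 0.76 × 577.5 + 0.24 × 400 = 438.9 + 96 = 534.9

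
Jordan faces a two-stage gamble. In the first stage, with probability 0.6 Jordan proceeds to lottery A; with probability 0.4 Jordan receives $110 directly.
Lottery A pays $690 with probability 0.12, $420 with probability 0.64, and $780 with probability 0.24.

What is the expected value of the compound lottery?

$367.28

EV(A) = 0.12 × 690 + 0.64 × 420 + 0.24 × 780 = 82.8 + 268.8 + 187.2 = 538.8
Branch B: 110 (certain)
Overall = 0.6 × 538.8 + 0.4 × 110 = 323.28 + 44 = 367.28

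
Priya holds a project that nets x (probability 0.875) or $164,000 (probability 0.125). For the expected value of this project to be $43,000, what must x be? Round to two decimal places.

0.875·x + 0.125·164000 = 43000
0.875·x = 43000 − 20500 = 22500
x = 22500 / 0.875 = 25714.2857

x = $25,714.29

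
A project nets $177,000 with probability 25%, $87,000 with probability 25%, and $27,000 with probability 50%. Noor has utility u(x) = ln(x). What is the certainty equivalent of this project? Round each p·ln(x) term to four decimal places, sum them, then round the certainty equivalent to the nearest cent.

E[u] = 0.25·ln(177000) + 0.25·ln(87000) + 0.5·ln(27000) = 3.0210 + 2.8434 + 5.1018 = 10.9662
CE = e^10.9662 ≈ 57884.21

$57,884.21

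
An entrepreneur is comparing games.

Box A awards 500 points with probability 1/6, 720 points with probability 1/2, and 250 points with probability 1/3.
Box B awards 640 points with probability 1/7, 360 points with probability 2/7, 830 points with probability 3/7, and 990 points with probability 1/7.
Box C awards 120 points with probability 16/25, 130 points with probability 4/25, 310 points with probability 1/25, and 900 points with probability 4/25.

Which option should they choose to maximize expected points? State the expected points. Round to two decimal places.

Box A = 1/6 × 500 + 1/2 × 720 + 1/3 × 250 = 83.3333 + 360 + 83.3333 = 526.6667
Box B = 1/7 × 640 + 2/7 × 360 + 3/7 × 830 + 1/7 × 990 = 91.4286 + 102.8571 + 355.7143 + 141.4286 = 691.4286
Box C = 16/25 × 120 + 4/25 × 130 + 1/25 × 310 + 4/25 × 900 = 76.8 + 20.8 + 12.4 + 144 = 254

Box B (691.43 points)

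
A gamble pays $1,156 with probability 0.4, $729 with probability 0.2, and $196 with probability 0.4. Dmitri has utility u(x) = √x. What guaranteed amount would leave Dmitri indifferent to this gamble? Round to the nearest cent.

E[u] = 0.4·√1156 + 0.2·√729 + 0.4·√196 = 0.4·34 + 0.2·27 + 0.4·14 = 24.6
CE = (24.6)² = 605.16

$605.16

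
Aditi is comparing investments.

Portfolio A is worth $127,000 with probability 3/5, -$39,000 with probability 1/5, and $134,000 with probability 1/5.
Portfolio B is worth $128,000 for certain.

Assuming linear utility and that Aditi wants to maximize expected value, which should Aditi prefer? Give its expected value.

Portfolio A = 3/5 × 127000 + 1/5 × (-39000) + 1/5 × 134000 = 76200 − 7800 + 26800 = 95200
Portfolio B: 128000 (certain)

Portfolio B ($128,000)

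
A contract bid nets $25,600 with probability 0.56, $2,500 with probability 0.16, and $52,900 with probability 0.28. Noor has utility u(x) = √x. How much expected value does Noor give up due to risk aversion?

E[u] = 0.56·√25600 + 0.16·√2500 + 0.28·√52900 = 0.56·160 + 0.16·50 + 0.28·230 = 162
CE = (162)² = 26244
Risk premium = EV − CE = 29548 − 26244 = 3304

$3,304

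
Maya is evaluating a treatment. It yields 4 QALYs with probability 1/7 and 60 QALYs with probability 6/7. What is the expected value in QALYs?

52 QALYs

EV = 1/7 × 4 + 6/7 × 60 = 0.5714 + 51.4286 = 52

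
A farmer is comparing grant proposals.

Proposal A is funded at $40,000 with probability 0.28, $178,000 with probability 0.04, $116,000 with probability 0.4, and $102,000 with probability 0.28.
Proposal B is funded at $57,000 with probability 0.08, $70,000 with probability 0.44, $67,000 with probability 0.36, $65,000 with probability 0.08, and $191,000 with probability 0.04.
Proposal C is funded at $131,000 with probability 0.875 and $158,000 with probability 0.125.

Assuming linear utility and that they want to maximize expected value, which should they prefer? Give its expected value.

Proposal C ($134,375)

Proposal A = 0.28 × 40000 + 0.04 × 178000 + 0.4 × 116000 + 0.28 × 102000 = 11200 + 7120 + 46400 + 28560 = 93280
Proposal B = 0.08 × 57000 + 0.44 × 70000 + 0.36 × 67000 + 0.08 × 65000 + 0.04 × 191000 = 4560 + 30800 + 24120 + 5200 + 7640 = 72320
Proposal C = 0.875 × 131000 + 0.125 × 158000 = 114625 + 19750 = 134375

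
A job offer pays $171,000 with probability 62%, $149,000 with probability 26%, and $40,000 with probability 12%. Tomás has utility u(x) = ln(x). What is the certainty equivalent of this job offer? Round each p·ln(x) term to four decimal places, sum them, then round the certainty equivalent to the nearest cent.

E[u] = 0.62·ln(171000) + 0.26·ln(149000) + 0.12·ln(40000) = 7.4706 + 3.0970 + 1.2716 = 11.8392
CE = e^11.8392 ≈ 138579.58

$138,579.58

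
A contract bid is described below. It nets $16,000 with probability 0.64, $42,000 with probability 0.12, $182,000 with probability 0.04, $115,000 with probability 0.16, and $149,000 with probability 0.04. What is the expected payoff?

EV = 0.64 × 16000 + 0.12 × 42000 + 0.04 × 182000 + 0.16 × 115000 + 0.04 × 149000 = 10240 + 5040 + 7280 + 18400 + 5960 = 46920

$46,920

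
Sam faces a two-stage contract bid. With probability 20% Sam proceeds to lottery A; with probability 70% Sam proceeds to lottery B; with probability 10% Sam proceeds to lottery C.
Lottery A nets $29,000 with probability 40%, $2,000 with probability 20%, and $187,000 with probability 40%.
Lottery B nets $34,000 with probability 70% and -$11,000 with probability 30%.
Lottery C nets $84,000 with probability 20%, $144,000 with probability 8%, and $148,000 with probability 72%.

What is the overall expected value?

$45,198

EV(A) = 0.4 × 29000 + 0.2 × 2000 + 0.4 × 187000 = 11600 + 400 + 74800 = 86800
EV(B) = 0.7 × 34000 + 0.3 × (-11000) = 23800 − 3300 = 20500
EV(C) = 0.2 × 84000 + 0.08 × 144000 + 0.72 × 148000 = 16800 + 11520 + 106560 = 134880
Overall = 0.2 × 86800 + 0.7 × 20500 + 0.1 × 134880 = 17360 + 14350 + 13488 = 45198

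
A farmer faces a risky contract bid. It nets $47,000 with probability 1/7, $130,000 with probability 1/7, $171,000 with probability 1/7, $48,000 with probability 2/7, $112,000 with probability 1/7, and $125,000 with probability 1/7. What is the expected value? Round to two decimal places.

EV = 1/7 × 47000 + 1/7 × 130000 + 1/7 × 171000 + 2/7 × 48000 + 1/7 × 112000 + 1/7 × 125000 = 6714.2857 + 18571.4286 + 24428.5714 + 13714.2857 + 16000 + 17857.1429 = 97285.7143

$97,285.71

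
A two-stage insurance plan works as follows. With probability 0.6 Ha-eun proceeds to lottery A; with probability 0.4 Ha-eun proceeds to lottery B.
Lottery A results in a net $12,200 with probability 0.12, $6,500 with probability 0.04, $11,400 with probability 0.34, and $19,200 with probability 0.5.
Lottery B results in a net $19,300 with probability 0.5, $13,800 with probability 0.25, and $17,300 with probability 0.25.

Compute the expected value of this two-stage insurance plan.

$16,090

EV(A) = 0.12 × 12200 + 0.04 × 6500 + 0.34 × 11400 + 0.5 × 19200 = 1464 + 260 + 3876 + 9600 = 15200
EV(B) = 0.5 × 19300 + 0.25 × 13800 + 0.25 × 17300 = 9650 + 3450 + 4325 = 17425
Overall = 0.6 × 15200 + 0.4 × 17425 = 9120 + 6970 = 16090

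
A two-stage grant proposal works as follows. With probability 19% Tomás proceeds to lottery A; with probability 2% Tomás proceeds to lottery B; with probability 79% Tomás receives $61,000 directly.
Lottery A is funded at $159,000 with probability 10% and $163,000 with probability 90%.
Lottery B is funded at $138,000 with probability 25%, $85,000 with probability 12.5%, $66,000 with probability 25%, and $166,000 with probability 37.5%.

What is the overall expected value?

$81,561.50

EV(A) = 0.1 × 159000 + 0.9 × 163000 = 15900 + 146700 = 162600
EV(B) = 0.25 × 138000 + 0.125 × 85000 + 0.25 × 66000 + 0.375 × 166000 = 34500 + 10625 + 16500 + 62250 = 123875
Branch C: 61000 (certain)
Overall = 0.19 × 162600 + 0.02 × 123875 + 0.79 × 61000 = 30894 + 2477.5 + 48190 = 81561.5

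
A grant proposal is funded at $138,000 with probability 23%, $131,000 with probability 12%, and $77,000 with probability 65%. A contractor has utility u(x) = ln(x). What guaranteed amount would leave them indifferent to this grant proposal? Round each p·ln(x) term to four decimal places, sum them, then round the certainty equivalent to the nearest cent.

$93,863.79

E[u] = 0.23·ln(138000) + 0.12·ln(131000) + 0.65·ln(77000) = 2.7221 + 1.4140 + 7.3135 = 11.4496
CE = e^11.4496 ≈ 93863.79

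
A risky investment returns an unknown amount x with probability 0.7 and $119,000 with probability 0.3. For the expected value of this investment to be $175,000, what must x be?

0.7·x + 0.3·119000 = 175000
0.7·x = 175000 − 35700 = 139300
x = 139300 / 0.7 = 199000

x = $199,000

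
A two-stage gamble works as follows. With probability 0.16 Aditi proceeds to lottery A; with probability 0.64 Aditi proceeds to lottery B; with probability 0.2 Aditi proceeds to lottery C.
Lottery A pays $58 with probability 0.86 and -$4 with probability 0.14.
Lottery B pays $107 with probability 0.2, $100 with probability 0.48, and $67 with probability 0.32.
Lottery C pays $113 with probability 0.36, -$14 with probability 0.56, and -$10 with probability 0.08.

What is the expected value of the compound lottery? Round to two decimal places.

$72.44

EV(A) = 0.86 × 58 + 0.14 × (-4) = 49.88 − 0.56 = 49.32
EV(B) = 0.2 × 107 + 0.48 × 100 + 0.32 × 67 = 21.4 + 48 + 21.44 = 90.84
EV(C) = 0.36 × 113 + 0.56 × (-14) + 0.08 × (-10) = 40.68 − 7.84 − 0.8 = 32.04
Overall = 0.16 × 49.32 + 0.64 × 90.84 + 0.2 × 32.04 = 7.8912 + 58.1376 + 6.408 = 72.4368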